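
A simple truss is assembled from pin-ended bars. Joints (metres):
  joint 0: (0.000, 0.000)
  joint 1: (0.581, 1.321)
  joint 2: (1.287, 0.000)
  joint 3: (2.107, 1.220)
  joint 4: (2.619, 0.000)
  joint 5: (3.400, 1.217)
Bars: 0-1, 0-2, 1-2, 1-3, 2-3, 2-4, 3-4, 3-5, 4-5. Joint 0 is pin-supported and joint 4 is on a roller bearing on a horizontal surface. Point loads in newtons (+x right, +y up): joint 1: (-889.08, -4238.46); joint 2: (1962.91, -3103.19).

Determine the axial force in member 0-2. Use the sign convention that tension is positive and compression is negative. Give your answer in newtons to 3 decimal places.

N=6 nodes, M=9 members, R=3 reactions → 2N=12, M+R=12
member 0 (0-1): L=1.4431, (cx,cy)=(0.4026,0.9154)
member 1 (0-2): L=1.2870, (cx,cy)=(1.0000,0.0000)
member 2 (1-2): L=1.4978, (cx,cy)=(0.4714,-0.8819)
member 3 (1-3): L=1.5293, (cx,cy)=(0.9978,-0.0660)
member 4 (2-3): L=1.4700, (cx,cy)=(0.5578,0.8300)
member 5 (2-4): L=1.3320, (cx,cy)=(1.0000,0.0000)
member 6 (3-4): L=1.3231, (cx,cy)=(0.3870,-0.9221)
member 7 (3-5): L=1.2930, (cx,cy)=(1.0000,-0.0023)
member 8 (4-5): L=1.4460, (cx,cy)=(0.5401,0.8416)
solve A·x = −loads:
  F[0-1] = -5817.1670 N (compression)
  F[0-2] = +3415.8172 N (tension)
  F[1-2] = +1390.0681 N (tension)
  F[1-3] = -2112.7288 N (compression)
  F[2-3] = +2261.8499 N (tension)
  F[2-4] = +846.3750 N (tension)
  F[3-4] = -2187.1542 N (compression)
  F[3-5] = -0.0000 N (tension)
  F[4-5] = -0.0000 N (tension)
  Rx@0 = -1073.8300 N
  Ry@0 = +5324.8970 N
  Ry@4 = +2016.7530 N

3415.817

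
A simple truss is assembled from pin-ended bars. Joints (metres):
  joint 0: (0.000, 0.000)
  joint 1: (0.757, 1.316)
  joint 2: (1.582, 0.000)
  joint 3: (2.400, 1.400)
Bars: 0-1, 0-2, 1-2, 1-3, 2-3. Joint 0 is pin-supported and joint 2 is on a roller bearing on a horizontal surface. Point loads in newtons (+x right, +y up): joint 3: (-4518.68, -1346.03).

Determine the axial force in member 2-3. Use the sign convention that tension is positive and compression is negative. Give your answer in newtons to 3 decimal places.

-1331.149

N=4 nodes, M=5 members, R=3 reactions → 2N=8, M+R=8
member 0 (0-1): L=1.5182, (cx,cy)=(0.4986,0.8668)
member 1 (0-2): L=1.5820, (cx,cy)=(1.0000,0.0000)
member 2 (1-2): L=1.5532, (cx,cy)=(0.5312,-0.8473)
member 3 (1-3): L=1.6451, (cx,cy)=(0.9987,0.0511)
member 4 (2-3): L=1.6215, (cx,cy)=(0.5045,0.8634)
solve A·x = −loads:
  F[0-1] = -3810.2959 N (compression)
  F[0-2] = -2618.7917 N (compression)
  F[1-2] = +3666.0574 N (tension)
  F[1-3] = -3852.1609 N (compression)
  F[2-3] = -1331.1486 N (compression)
  Rx@0 = +4518.6800 N
  Ry@0 = +3302.8442 N
  Ry@2 = -1956.8142 N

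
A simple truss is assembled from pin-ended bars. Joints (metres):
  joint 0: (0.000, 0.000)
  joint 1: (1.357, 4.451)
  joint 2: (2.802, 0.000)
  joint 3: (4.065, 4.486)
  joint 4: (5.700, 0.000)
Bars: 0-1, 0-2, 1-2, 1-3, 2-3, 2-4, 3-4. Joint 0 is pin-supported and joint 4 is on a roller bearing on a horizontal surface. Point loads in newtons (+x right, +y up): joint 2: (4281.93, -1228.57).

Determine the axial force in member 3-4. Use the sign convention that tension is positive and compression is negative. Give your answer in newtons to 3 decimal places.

N=5 nodes, M=7 members, R=3 reactions → 2N=10, M+R=10
member 0 (0-1): L=4.6533, (cx,cy)=(0.2916,0.9565)
member 1 (0-2): L=2.8020, (cx,cy)=(1.0000,0.0000)
member 2 (1-2): L=4.6797, (cx,cy)=(0.3088,-0.9511)
member 3 (1-3): L=2.7082, (cx,cy)=(0.9999,0.0129)
member 4 (2-3): L=4.6604, (cx,cy)=(0.2710,0.9626)
member 5 (2-4): L=2.8980, (cx,cy)=(1.0000,0.0000)
member 6 (3-4): L=4.7747, (cx,cy)=(0.3424,-0.9395)
solve A·x = −loads:
  F[0-1] = -653.0153 N (compression)
  F[0-2] = +4472.3645 N (tension)
  F[1-2] = +651.4020 N (tension)
  F[1-3] = -391.6082 N (compression)
  F[2-3] = +632.6765 N (tension)
  F[2-4] = +220.1160 N (tension)
  F[3-4] = -642.8013 N (compression)
  Rx@0 = -4281.9300 N
  Ry@0 = +624.6309 N
  Ry@4 = +603.9391 N

-642.801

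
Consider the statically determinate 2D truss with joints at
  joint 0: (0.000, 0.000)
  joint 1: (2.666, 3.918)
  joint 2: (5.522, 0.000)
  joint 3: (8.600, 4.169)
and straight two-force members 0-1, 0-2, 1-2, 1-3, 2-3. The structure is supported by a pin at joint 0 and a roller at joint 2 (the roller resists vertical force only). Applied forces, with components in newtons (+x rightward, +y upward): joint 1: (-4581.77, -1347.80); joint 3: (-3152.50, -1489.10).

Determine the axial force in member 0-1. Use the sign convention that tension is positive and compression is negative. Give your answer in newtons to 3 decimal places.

-6650.119

N=4 nodes, M=5 members, R=3 reactions → 2N=8, M+R=8
member 0 (0-1): L=4.7390, (cx,cy)=(0.5626,0.8268)
member 1 (0-2): L=5.5220, (cx,cy)=(1.0000,0.0000)
member 2 (1-2): L=4.8484, (cx,cy)=(0.5891,-0.8081)
member 3 (1-3): L=5.9393, (cx,cy)=(0.9991,0.0423)
member 4 (2-3): L=5.1821, (cx,cy)=(0.5940,0.8045)
solve A·x = −loads:
  F[0-1] = -6650.1185 N (compression)
  F[0-2] = -3993.1531 N (compression)
  F[1-2] = +5024.8748 N (tension)
  F[1-3] = -2121.1662 N (compression)
  F[2-3] = -1739.5528 N (compression)
  Rx@0 = +7734.2700 N
  Ry@0 = +5498.0106 N
  Ry@2 = -2661.1106 N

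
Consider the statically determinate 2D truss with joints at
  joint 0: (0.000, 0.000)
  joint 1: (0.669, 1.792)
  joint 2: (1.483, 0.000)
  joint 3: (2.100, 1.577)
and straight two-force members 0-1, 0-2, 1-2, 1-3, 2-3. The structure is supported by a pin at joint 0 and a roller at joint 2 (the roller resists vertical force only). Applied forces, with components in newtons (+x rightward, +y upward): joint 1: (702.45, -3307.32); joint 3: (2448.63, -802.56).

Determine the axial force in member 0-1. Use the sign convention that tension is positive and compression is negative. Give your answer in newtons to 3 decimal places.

2104.094

N=4 nodes, M=5 members, R=3 reactions → 2N=8, M+R=8
member 0 (0-1): L=1.9128, (cx,cy)=(0.3497,0.9368)
member 1 (0-2): L=1.4830, (cx,cy)=(1.0000,0.0000)
member 2 (1-2): L=1.9682, (cx,cy)=(0.4136,-0.9105)
member 3 (1-3): L=1.4471, (cx,cy)=(0.9889,-0.1486)
member 4 (2-3): L=1.6934, (cx,cy)=(0.3644,0.9313)
solve A·x = −loads:
  F[0-1] = +2104.0943 N (tension)
  F[0-2] = +2415.1771 N (tension)
  F[1-2] = -6228.1549 N (compression)
  F[1-3] = +2638.5367 N (tension)
  F[2-3] = -440.8372 N (compression)
  Rx@0 = -3151.0800 N
  Ry@0 = -1971.2077 N
  Ry@2 = +6081.0877 N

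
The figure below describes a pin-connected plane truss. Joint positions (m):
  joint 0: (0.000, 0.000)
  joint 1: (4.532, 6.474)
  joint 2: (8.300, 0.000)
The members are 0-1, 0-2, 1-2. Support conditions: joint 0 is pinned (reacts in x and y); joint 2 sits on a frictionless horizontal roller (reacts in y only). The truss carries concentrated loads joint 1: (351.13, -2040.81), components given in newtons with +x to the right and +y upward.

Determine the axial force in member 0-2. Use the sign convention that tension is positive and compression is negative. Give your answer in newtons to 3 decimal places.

N=3 nodes, M=3 members, R=3 reactions → 2N=6, M+R=6
member 0 (0-1): L=7.9026, (cx,cy)=(0.5735,0.8192)
member 1 (0-2): L=8.3000, (cx,cy)=(1.0000,0.0000)
member 2 (1-2): L=7.4907, (cx,cy)=(0.5030,-0.8643)
solve A·x = −loads:
  F[0-1] = -796.6079 N (compression)
  F[0-2] = +807.9682 N (tension)
  F[1-2] = -1606.2215 N (compression)
  Rx@0 = -351.1300 N
  Ry@0 = +652.5972 N
  Ry@2 = +1388.2128 N

807.968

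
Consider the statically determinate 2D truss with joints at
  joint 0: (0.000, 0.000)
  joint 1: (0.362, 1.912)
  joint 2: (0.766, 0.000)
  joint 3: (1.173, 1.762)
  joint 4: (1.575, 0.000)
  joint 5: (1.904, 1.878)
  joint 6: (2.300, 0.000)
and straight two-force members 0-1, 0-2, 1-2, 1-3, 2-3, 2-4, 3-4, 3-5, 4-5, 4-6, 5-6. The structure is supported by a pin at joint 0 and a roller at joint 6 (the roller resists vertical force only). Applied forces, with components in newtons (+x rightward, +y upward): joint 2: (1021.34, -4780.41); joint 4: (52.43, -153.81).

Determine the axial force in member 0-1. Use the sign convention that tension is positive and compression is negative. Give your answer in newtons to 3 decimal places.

-3294.312

N=7 nodes, M=11 members, R=3 reactions → 2N=14, M+R=14
member 0 (0-1): L=1.9460, (cx,cy)=(0.1860,0.9825)
member 1 (0-2): L=0.7660, (cx,cy)=(1.0000,0.0000)
member 2 (1-2): L=1.9542, (cx,cy)=(0.2067,-0.9784)
member 3 (1-3): L=0.8248, (cx,cy)=(0.9833,-0.1819)
member 4 (2-3): L=1.8084, (cx,cy)=(0.2251,0.9743)
member 5 (2-4): L=0.8090, (cx,cy)=(1.0000,0.0000)
member 6 (3-4): L=1.8073, (cx,cy)=(0.2224,-0.9749)
member 7 (3-5): L=0.7401, (cx,cy)=(0.9876,0.1567)
member 8 (4-5): L=1.9066, (cx,cy)=(0.1726,0.9850)
member 9 (4-6): L=0.7250, (cx,cy)=(1.0000,0.0000)
member 10 (5-6): L=1.9193, (cx,cy)=(0.2063,-0.9785)
solve A·x = −loads:
  F[0-1] = -3294.3119 N (compression)
  F[0-2] = +1686.5968 N (tension)
  F[1-2] = +3563.3855 N (tension)
  F[1-3] = -1372.3829 N (compression)
  F[2-3] = +1328.0749 N (tension)
  F[2-4] = +1103.0261 N (tension)
  F[3-4] = -1692.9718 N (compression)
  F[3-5] = -682.4550 N (compression)
  F[4-5] = +1831.8481 N (tension)
  F[4-6] = +357.9205 N (tension)
  F[5-6] = -1734.7364 N (compression)
  Rx@0 = -1073.7700 N
  Ry@0 = +3236.8092 N
  Ry@6 = +1697.4108 N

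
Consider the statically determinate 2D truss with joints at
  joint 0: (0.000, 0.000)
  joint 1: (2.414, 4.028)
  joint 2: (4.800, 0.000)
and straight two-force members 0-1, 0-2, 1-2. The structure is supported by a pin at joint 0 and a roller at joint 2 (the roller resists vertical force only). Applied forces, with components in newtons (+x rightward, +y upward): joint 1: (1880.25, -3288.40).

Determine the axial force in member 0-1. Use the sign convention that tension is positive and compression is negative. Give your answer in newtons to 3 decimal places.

N=3 nodes, M=3 members, R=3 reactions → 2N=6, M+R=6
member 0 (0-1): L=4.6960, (cx,cy)=(0.5141,0.8578)
member 1 (0-2): L=4.8000, (cx,cy)=(1.0000,0.0000)
member 2 (1-2): L=4.6816, (cx,cy)=(0.5097,-0.8604)
solve A·x = −loads:
  F[0-1] = -66.1793 N (compression)
  F[0-2] = +1914.2700 N (tension)
  F[1-2] = -3756.0471 N (compression)
  Rx@0 = -1880.2500 N
  Ry@0 = +56.7657 N
  Ry@2 = +3231.6343 N

-66.179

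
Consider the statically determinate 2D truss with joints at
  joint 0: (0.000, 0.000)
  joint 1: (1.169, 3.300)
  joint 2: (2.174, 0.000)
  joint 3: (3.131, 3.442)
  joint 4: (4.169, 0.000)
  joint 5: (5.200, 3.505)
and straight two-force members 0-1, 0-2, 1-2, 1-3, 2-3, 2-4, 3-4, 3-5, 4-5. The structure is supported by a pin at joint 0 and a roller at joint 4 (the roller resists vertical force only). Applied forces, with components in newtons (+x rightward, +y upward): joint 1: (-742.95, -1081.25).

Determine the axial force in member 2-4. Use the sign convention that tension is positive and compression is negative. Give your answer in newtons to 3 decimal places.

N=6 nodes, M=9 members, R=3 reactions → 2N=12, M+R=12
member 0 (0-1): L=3.5009, (cx,cy)=(0.3339,0.9426)
member 1 (0-2): L=2.1740, (cx,cy)=(1.0000,0.0000)
member 2 (1-2): L=3.4496, (cx,cy)=(0.2913,-0.9566)
member 3 (1-3): L=1.9671, (cx,cy)=(0.9974,0.0722)
member 4 (2-3): L=3.5726, (cx,cy)=(0.2679,0.9635)
member 5 (2-4): L=1.9950, (cx,cy)=(1.0000,0.0000)
member 6 (3-4): L=3.5951, (cx,cy)=(0.2887,-0.9574)
member 7 (3-5): L=2.0700, (cx,cy)=(0.9995,0.0304)
member 8 (4-5): L=3.6535, (cx,cy)=(0.2822,0.9594)
solve A·x = −loads:
  F[0-1] = -1449.3364 N (compression)
  F[0-2] = -259.0012 N (compression)
  F[1-2] = +310.5703 N (tension)
  F[1-3] = +168.9621 N (tension)
  F[2-3] = -308.3678 N (compression)
  F[2-4] = -85.9174 N (compression)
  F[3-4] = +297.5745 N (tension)
  F[3-5] = +0.0000 N (tension)
  F[4-5] = -0.0000 N (compression)
  Rx@0 = +742.9500 N
  Ry@0 = +1366.1514 N
  Ry@4 = -284.9014 N

-85.917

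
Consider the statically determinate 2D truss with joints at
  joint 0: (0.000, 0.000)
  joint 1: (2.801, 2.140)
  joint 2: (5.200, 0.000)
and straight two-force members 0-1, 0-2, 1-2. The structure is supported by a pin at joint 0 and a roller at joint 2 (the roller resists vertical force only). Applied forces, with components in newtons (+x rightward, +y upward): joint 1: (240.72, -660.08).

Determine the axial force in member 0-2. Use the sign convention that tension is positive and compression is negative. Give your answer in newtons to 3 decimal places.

N=3 nodes, M=3 members, R=3 reactions → 2N=6, M+R=6
member 0 (0-1): L=3.5249, (cx,cy)=(0.7946,0.6071)
member 1 (0-2): L=5.2000, (cx,cy)=(1.0000,0.0000)
member 2 (1-2): L=3.2148, (cx,cy)=(0.7462,-0.6657)
solve A·x = −loads:
  F[0-1] = -338.4269 N (compression)
  F[0-2] = +509.6420 N (tension)
  F[1-2] = -682.9454 N (compression)
  Rx@0 = -240.7200 N
  Ry@0 = +205.4598 N
  Ry@2 = +454.6202 N

509.642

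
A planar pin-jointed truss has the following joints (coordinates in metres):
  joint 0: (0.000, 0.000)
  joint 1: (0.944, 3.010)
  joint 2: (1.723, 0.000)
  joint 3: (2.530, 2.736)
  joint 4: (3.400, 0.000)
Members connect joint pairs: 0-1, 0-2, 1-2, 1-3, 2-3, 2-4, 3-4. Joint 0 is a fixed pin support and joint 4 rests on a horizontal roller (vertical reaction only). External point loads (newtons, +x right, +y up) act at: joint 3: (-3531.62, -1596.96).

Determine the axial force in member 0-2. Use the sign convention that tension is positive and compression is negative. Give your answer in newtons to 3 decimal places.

N=5 nodes, M=7 members, R=3 reactions → 2N=10, M+R=10
member 0 (0-1): L=3.1546, (cx,cy)=(0.2992,0.9542)
member 1 (0-2): L=1.7230, (cx,cy)=(1.0000,0.0000)
member 2 (1-2): L=3.1092, (cx,cy)=(0.2505,-0.9681)
member 3 (1-3): L=1.6095, (cx,cy)=(0.9854,-0.1702)
member 4 (2-3): L=2.8525, (cx,cy)=(0.2829,0.9591)
member 5 (2-4): L=1.6770, (cx,cy)=(1.0000,0.0000)
member 6 (3-4): L=2.8710, (cx,cy)=(0.3030,-0.9530)
solve A·x = −loads:
  F[0-1] = -3406.6598 N (compression)
  F[0-2] = -2512.1786 N (compression)
  F[1-2] = +3705.2344 N (tension)
  F[1-3] = -1976.6383 N (compression)
  F[2-3] = -3739.8333 N (compression)
  F[2-4] = -525.8124 N (compression)
  F[3-4] = +1735.1761 N (tension)
  Rx@0 = +3531.6200 N
  Ry@0 = +3250.5493 N
  Ry@4 = -1653.5893 N

-2512.179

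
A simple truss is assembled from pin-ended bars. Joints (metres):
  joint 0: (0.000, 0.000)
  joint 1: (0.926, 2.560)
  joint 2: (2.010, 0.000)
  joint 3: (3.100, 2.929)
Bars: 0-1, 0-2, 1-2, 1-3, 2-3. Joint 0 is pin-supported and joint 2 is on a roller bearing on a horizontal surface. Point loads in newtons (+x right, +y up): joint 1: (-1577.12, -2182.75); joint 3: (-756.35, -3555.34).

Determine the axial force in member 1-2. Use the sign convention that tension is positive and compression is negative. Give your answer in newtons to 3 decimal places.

303.968

N=4 nodes, M=5 members, R=3 reactions → 2N=8, M+R=8
member 0 (0-1): L=2.7223, (cx,cy)=(0.3401,0.9404)
member 1 (0-2): L=2.0100, (cx,cy)=(1.0000,0.0000)
member 2 (1-2): L=2.7800, (cx,cy)=(0.3899,-0.9208)
member 3 (1-3): L=2.2051, (cx,cy)=(0.9859,0.1673)
member 4 (2-3): L=3.1252, (cx,cy)=(0.3488,0.9372)
solve A·x = −loads:
  F[0-1] = -2509.6243 N (compression)
  F[0-2] = -1479.8215 N (compression)
  F[1-2] = +303.9679 N (tension)
  F[1-3] = +613.6001 N (tension)
  F[2-3] = -3903.1065 N (compression)
  Rx@0 = +2333.4700 N
  Ry@0 = +2359.9785 N
  Ry@2 = +3378.1115 N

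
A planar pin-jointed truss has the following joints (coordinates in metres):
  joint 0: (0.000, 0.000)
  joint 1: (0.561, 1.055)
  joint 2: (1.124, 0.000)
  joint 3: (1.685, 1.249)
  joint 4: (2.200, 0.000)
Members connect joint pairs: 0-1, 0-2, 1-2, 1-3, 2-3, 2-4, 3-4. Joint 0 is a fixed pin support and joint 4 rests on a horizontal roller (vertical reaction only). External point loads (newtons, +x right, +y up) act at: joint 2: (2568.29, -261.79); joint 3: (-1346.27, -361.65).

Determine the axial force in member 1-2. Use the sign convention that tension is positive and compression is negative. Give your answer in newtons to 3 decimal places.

920.960

N=5 nodes, M=7 members, R=3 reactions → 2N=10, M+R=10
member 0 (0-1): L=1.1949, (cx,cy)=(0.4695,0.8829)
member 1 (0-2): L=1.1240, (cx,cy)=(1.0000,0.0000)
member 2 (1-2): L=1.1958, (cx,cy)=(0.4708,-0.8822)
member 3 (1-3): L=1.1406, (cx,cy)=(0.9854,0.1701)
member 4 (2-3): L=1.3692, (cx,cy)=(0.4097,0.9122)
member 5 (2-4): L=1.0760, (cx,cy)=(1.0000,0.0000)
member 6 (3-4): L=1.3510, (cx,cy)=(0.3812,-0.9245)
solve A·x = −loads:
  F[0-1] = -1106.5551 N (compression)
  F[0-2] = +1741.5498 N (tension)
  F[1-2] = +920.9602 N (tension)
  F[1-3] = -967.2152 N (compression)
  F[2-3] = -603.7167 N (compression)
  F[2-4] = -145.7884 N (compression)
  F[3-4] = +382.4495 N (tension)
  Rx@0 = -1222.0200 N
  Ry@0 = +977.0123 N
  Ry@4 = -353.5723 N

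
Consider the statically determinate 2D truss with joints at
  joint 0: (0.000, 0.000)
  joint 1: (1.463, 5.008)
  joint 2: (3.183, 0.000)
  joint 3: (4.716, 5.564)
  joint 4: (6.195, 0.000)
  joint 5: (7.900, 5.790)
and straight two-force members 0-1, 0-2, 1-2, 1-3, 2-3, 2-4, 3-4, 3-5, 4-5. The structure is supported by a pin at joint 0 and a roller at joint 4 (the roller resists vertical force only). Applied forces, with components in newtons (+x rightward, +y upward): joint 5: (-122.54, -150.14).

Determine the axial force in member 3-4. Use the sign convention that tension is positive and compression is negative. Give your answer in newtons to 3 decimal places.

N=6 nodes, M=9 members, R=3 reactions → 2N=12, M+R=12
member 0 (0-1): L=5.2173, (cx,cy)=(0.2804,0.9599)
member 1 (0-2): L=3.1830, (cx,cy)=(1.0000,0.0000)
member 2 (1-2): L=5.2951, (cx,cy)=(0.3248,-0.9458)
member 3 (1-3): L=3.3002, (cx,cy)=(0.9857,0.1685)
member 4 (2-3): L=5.7713, (cx,cy)=(0.2656,0.9641)
member 5 (2-4): L=3.0120, (cx,cy)=(1.0000,0.0000)
member 6 (3-4): L=5.7572, (cx,cy)=(0.2569,-0.9664)
member 7 (3-5): L=3.1920, (cx,cy)=(0.9975,0.0708)
member 8 (4-5): L=6.0358, (cx,cy)=(0.2825,0.9593)
solve A·x = −loads:
  F[0-1] = -76.2669 N (compression)
  F[0-2] = -101.1538 N (compression)
  F[1-2] = +69.4620 N (tension)
  F[1-3] = -44.5866 N (compression)
  F[2-3] = -68.1432 N (compression)
  F[2-4] = -60.4903 N (compression)
  F[3-4] = +69.8737 N (tension)
  F[3-5] = -80.2012 N (compression)
  F[4-5] = -150.5949 N (compression)
  Rx@0 = +122.5400 N
  Ry@0 = +73.2071 N
  Ry@4 = +76.9329 N

69.874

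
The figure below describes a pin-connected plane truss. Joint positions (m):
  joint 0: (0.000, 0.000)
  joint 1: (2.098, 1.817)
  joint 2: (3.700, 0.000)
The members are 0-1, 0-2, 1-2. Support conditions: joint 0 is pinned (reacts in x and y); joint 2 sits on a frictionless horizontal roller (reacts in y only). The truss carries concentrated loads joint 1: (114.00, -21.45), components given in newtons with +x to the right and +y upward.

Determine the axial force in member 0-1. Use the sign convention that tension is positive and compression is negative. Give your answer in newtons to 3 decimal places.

N=3 nodes, M=3 members, R=3 reactions → 2N=6, M+R=6
member 0 (0-1): L=2.7754, (cx,cy)=(0.7559,0.6547)
member 1 (0-2): L=3.7000, (cx,cy)=(1.0000,0.0000)
member 2 (1-2): L=2.4224, (cx,cy)=(0.6613,-0.7501)
solve A·x = −loads:
  F[0-1] = +71.3275 N (tension)
  F[0-2] = +60.0825 N (tension)
  F[1-2] = -90.8503 N (compression)
  Rx@0 = -114.0000 N
  Ry@0 = -46.6960 N
  Ry@2 = +68.1460 N

71.328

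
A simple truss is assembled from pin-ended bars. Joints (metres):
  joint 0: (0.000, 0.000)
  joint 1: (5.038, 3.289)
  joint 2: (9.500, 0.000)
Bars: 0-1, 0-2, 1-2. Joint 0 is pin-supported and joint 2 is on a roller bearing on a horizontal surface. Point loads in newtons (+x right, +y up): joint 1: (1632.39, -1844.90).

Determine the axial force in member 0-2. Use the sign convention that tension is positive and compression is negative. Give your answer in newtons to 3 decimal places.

N=3 nodes, M=3 members, R=3 reactions → 2N=6, M+R=6
member 0 (0-1): L=6.0166, (cx,cy)=(0.8374,0.5467)
member 1 (0-2): L=9.5000, (cx,cy)=(1.0000,0.0000)
member 2 (1-2): L=5.5432, (cx,cy)=(0.8050,-0.5933)
solve A·x = −loads:
  F[0-1] = -551.2948 N (compression)
  F[0-2] = +2094.0200 N (tension)
  F[1-2] = -2601.4237 N (compression)
  Rx@0 = -1632.3900 N
  Ry@0 = +301.3698 N
  Ry@2 = +1543.5302 N

2094.020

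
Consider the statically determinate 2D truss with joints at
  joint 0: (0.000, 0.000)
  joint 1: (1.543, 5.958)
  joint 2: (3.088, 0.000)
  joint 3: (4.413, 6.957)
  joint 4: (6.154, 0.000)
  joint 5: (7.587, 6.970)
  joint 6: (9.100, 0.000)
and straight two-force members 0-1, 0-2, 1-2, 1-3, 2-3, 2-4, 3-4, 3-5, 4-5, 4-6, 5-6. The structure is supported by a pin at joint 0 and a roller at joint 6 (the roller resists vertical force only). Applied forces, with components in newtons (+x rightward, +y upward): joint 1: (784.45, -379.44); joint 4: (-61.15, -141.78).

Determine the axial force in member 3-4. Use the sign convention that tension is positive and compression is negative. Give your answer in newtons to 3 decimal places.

N=7 nodes, M=11 members, R=3 reactions → 2N=14, M+R=14
member 0 (0-1): L=6.1546, (cx,cy)=(0.2507,0.9681)
member 1 (0-2): L=3.0880, (cx,cy)=(1.0000,0.0000)
member 2 (1-2): L=6.1551, (cx,cy)=(0.2510,-0.9680)
member 3 (1-3): L=3.0389, (cx,cy)=(0.9444,0.3287)
member 4 (2-3): L=7.0821, (cx,cy)=(0.1871,0.9823)
member 5 (2-4): L=3.0660, (cx,cy)=(1.0000,0.0000)
member 6 (3-4): L=7.1715, (cx,cy)=(0.2428,-0.9701)
member 7 (3-5): L=3.1740, (cx,cy)=(1.0000,0.0041)
member 8 (4-5): L=7.1158, (cx,cy)=(0.2014,0.9795)
member 9 (4-6): L=2.9460, (cx,cy)=(1.0000,0.0000)
member 10 (5-6): L=7.1323, (cx,cy)=(0.2121,-0.9772)
solve A·x = −loads:
  F[0-1] = +157.6323 N (tension)
  F[0-2] = +683.7803 N (tension)
  F[1-2] = -749.8276 N (compression)
  F[1-3] = -589.4762 N (compression)
  F[2-3] = +738.8676 N (tension)
  F[2-4] = +357.3272 N (tension)
  F[3-4] = -549.6481 N (compression)
  F[3-5] = -285.0441 N (compression)
  F[4-5] = +689.1034 N (tension)
  F[4-6] = +146.2678 N (tension)
  F[5-6] = -689.5106 N (compression)
  Rx@0 = -723.3000 N
  Ry@0 = -152.5979 N
  Ry@6 = +673.8179 N

-549.648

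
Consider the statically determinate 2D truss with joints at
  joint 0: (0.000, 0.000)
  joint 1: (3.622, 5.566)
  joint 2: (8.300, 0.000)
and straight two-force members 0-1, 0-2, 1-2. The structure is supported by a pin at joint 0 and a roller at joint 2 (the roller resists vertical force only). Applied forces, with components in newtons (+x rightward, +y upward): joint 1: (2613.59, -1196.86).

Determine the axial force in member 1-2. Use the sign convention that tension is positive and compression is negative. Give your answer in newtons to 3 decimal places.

-2971.755

N=3 nodes, M=3 members, R=3 reactions → 2N=6, M+R=6
member 0 (0-1): L=6.6407, (cx,cy)=(0.5454,0.8382)
member 1 (0-2): L=8.3000, (cx,cy)=(1.0000,0.0000)
member 2 (1-2): L=7.2708, (cx,cy)=(0.6434,-0.7655)
solve A·x = −loads:
  F[0-1] = +1286.2823 N (tension)
  F[0-2] = +1912.0229 N (tension)
  F[1-2] = -2971.7554 N (compression)
  Rx@0 = -2613.5900 N
  Ry@0 = -1078.1122 N
  Ry@2 = +2274.9722 N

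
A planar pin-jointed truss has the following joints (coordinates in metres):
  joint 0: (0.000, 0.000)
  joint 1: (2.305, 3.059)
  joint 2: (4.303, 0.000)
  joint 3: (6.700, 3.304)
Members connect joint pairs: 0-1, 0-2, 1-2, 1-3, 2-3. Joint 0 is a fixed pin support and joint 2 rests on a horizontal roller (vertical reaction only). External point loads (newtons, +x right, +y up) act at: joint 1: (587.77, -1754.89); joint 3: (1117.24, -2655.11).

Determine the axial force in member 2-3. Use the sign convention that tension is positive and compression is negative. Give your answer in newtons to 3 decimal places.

N=4 nodes, M=5 members, R=3 reactions → 2N=8, M+R=8
member 0 (0-1): L=3.8302, (cx,cy)=(0.6018,0.7987)
member 1 (0-2): L=4.3030, (cx,cy)=(1.0000,0.0000)
member 2 (1-2): L=3.6537, (cx,cy)=(0.5468,-0.8372)
member 3 (1-3): L=4.4018, (cx,cy)=(0.9984,0.0557)
member 4 (2-3): L=4.0819, (cx,cy)=(0.5872,0.8094)
solve A·x = −loads:
  F[0-1] = +2428.9680 N (tension)
  F[0-2] = +243.2698 N (tension)
  F[1-2] = -4201.9010 N (compression)
  F[1-3] = +3176.6777 N (tension)
  F[2-3] = -3498.6848 N (compression)
  Rx@0 = -1705.0100 N
  Ry@0 = -1939.8972 N
  Ry@2 = +6349.8972 N

-3498.685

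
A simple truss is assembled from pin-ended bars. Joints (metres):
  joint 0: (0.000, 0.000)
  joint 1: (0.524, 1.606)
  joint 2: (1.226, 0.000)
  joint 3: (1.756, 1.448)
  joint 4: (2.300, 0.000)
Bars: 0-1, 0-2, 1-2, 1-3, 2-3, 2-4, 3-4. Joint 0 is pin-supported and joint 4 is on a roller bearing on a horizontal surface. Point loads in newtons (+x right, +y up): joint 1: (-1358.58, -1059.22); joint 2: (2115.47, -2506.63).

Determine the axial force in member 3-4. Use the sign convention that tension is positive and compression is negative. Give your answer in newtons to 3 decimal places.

-671.730

N=5 nodes, M=7 members, R=3 reactions → 2N=10, M+R=10
member 0 (0-1): L=1.6893, (cx,cy)=(0.3102,0.9507)
member 1 (0-2): L=1.2260, (cx,cy)=(1.0000,0.0000)
member 2 (1-2): L=1.7527, (cx,cy)=(0.4005,-0.9163)
member 3 (1-3): L=1.2421, (cx,cy)=(0.9919,-0.1272)
member 4 (2-3): L=1.5419, (cx,cy)=(0.3437,0.9391)
member 5 (2-4): L=1.0740, (cx,cy)=(1.0000,0.0000)
member 6 (3-4): L=1.5468, (cx,cy)=(0.3517,-0.9361)
solve A·x = −loads:
  F[0-1] = -3089.4125 N (compression)
  F[0-2] = +1715.1746 N (tension)
  F[1-2] = +2111.7211 N (tension)
  F[1-3] = -449.1387 N (compression)
  F[2-3] = +608.7765 N (tension)
  F[2-4] = +236.2408 N (tension)
  F[3-4] = -671.7300 N (compression)
  Rx@0 = -756.8900 N
  Ry@0 = +2937.0325 N
  Ry@4 = +628.8175 N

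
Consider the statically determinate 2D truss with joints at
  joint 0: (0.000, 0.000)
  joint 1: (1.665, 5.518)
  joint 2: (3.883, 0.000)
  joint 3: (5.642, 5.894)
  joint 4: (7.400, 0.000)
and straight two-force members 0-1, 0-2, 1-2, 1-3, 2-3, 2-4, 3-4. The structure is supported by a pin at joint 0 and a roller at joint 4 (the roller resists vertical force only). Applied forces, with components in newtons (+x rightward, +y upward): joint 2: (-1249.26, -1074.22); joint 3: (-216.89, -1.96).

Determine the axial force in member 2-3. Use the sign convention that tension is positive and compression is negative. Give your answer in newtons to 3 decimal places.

453.212

N=5 nodes, M=7 members, R=3 reactions → 2N=10, M+R=10
member 0 (0-1): L=5.7637, (cx,cy)=(0.2889,0.9574)
member 1 (0-2): L=3.8830, (cx,cy)=(1.0000,0.0000)
member 2 (1-2): L=5.9471, (cx,cy)=(0.3730,-0.9278)
member 3 (1-3): L=3.9947, (cx,cy)=(0.9956,0.0941)
member 4 (2-3): L=6.1509, (cx,cy)=(0.2860,0.9582)
member 5 (2-4): L=3.5170, (cx,cy)=(1.0000,0.0000)
member 6 (3-4): L=6.1506, (cx,cy)=(0.2858,-0.9583)
solve A·x = −loads:
  F[0-1] = -714.2096 N (compression)
  F[0-2] = -1259.8323 N (compression)
  F[1-2] = +689.6975 N (tension)
  F[1-3] = -465.6114 N (compression)
  F[2-3] = +453.2123 N (tension)
  F[2-4] = +117.0468 N (tension)
  F[3-4] = -409.5034 N (compression)
  Rx@0 = +1466.1500 N
  Ry@0 = +683.7604 N
  Ry@4 = +392.4196 N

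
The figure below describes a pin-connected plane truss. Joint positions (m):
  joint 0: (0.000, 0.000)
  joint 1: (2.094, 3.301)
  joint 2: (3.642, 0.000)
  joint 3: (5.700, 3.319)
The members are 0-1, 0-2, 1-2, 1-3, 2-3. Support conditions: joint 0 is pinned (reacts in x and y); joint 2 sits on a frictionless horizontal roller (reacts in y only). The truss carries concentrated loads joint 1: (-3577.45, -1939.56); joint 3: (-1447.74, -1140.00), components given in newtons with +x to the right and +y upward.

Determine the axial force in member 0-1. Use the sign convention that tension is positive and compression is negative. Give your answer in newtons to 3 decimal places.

-5615.679

N=4 nodes, M=5 members, R=3 reactions → 2N=8, M+R=8
member 0 (0-1): L=3.9091, (cx,cy)=(0.5357,0.8444)
member 1 (0-2): L=3.6420, (cx,cy)=(1.0000,0.0000)
member 2 (1-2): L=3.6459, (cx,cy)=(0.4246,-0.9054)
member 3 (1-3): L=3.6060, (cx,cy)=(1.0000,0.0050)
member 4 (2-3): L=3.9053, (cx,cy)=(0.5270,0.8499)
solve A·x = −loads:
  F[0-1] = -5615.6794 N (compression)
  F[0-2] = -2017.0580 N (compression)
  F[1-2] = +3091.2389 N (tension)
  F[1-3] = -743.1739 N (compression)
  F[2-3] = -1337.0049 N (compression)
  Rx@0 = +5025.1900 N
  Ry@0 = +4742.0457 N
  Ry@2 = -1662.4857 N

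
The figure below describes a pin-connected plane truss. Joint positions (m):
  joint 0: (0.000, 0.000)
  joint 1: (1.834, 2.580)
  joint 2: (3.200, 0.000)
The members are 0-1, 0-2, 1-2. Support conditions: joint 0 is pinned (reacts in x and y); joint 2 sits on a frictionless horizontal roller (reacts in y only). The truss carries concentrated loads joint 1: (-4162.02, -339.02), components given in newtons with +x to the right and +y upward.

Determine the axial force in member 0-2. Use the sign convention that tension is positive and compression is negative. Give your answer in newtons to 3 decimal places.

-1673.788

N=3 nodes, M=3 members, R=3 reactions → 2N=6, M+R=6
member 0 (0-1): L=3.1654, (cx,cy)=(0.5794,0.8151)
member 1 (0-2): L=3.2000, (cx,cy)=(1.0000,0.0000)
member 2 (1-2): L=2.9193, (cx,cy)=(0.4679,-0.8838)
solve A·x = −loads:
  F[0-1] = -4294.6166 N (compression)
  F[0-2] = -1673.7883 N (compression)
  F[1-2] = +3577.0883 N (tension)
  Rx@0 = +4162.0200 N
  Ry@0 = +3500.3478 N
  Ry@2 = -3161.3278 N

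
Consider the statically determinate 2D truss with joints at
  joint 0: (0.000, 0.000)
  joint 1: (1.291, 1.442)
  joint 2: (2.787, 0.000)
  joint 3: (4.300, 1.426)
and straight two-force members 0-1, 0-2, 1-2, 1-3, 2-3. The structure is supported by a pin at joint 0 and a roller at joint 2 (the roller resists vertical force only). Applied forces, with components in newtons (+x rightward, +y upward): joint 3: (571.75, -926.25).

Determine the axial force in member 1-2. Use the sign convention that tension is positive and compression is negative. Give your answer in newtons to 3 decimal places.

-1157.940

N=4 nodes, M=5 members, R=3 reactions → 2N=8, M+R=8
member 0 (0-1): L=1.9355, (cx,cy)=(0.6670,0.7450)
member 1 (0-2): L=2.7870, (cx,cy)=(1.0000,0.0000)
member 2 (1-2): L=2.0778, (cx,cy)=(0.7200,-0.6940)
member 3 (1-3): L=3.0090, (cx,cy)=(1.0000,-0.0053)
member 4 (2-3): L=2.0791, (cx,cy)=(0.7277,0.6859)
solve A·x = −loads:
  F[0-1] = +1067.5726 N (tension)
  F[0-2] = -140.3437 N (compression)
  F[1-2] = -1157.9400 N (compression)
  F[1-3] = +1545.8112 N (tension)
  F[2-3] = -1338.4814 N (compression)
  Rx@0 = -571.7500 N
  Ry@0 = -795.3828 N
  Ry@2 = +1721.6328 N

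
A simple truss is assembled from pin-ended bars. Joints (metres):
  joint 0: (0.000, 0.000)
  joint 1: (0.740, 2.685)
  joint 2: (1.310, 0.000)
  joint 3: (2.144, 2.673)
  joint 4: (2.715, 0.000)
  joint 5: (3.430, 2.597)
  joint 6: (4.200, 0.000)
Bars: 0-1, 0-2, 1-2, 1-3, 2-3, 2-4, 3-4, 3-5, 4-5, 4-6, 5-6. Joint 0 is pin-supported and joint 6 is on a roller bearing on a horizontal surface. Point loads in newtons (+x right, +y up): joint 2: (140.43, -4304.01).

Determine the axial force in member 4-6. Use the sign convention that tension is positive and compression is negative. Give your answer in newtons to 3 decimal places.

398.028

N=7 nodes, M=11 members, R=3 reactions → 2N=14, M+R=14
member 0 (0-1): L=2.7851, (cx,cy)=(0.2657,0.9641)
member 1 (0-2): L=1.3100, (cx,cy)=(1.0000,0.0000)
member 2 (1-2): L=2.7448, (cx,cy)=(0.2077,-0.9782)
member 3 (1-3): L=1.4041, (cx,cy)=(1.0000,-0.0085)
member 4 (2-3): L=2.8001, (cx,cy)=(0.2978,0.9546)
member 5 (2-4): L=1.4050, (cx,cy)=(1.0000,0.0000)
member 6 (3-4): L=2.7333, (cx,cy)=(0.2089,-0.9779)
member 7 (3-5): L=1.2882, (cx,cy)=(0.9983,-0.0590)
member 8 (4-5): L=2.6936, (cx,cy)=(0.2654,0.9641)
member 9 (4-6): L=1.4850, (cx,cy)=(1.0000,0.0000)
member 10 (5-6): L=2.7087, (cx,cy)=(0.2843,-0.9587)
solve A·x = −loads:
  F[0-1] = -3071.9881 N (compression)
  F[0-2] = +956.6538 N (tension)
  F[1-2] = +3040.2163 N (tension)
  F[1-3] = -1447.6161 N (compression)
  F[2-3] = +1393.3064 N (tension)
  F[2-4] = +1032.5698 N (tension)
  F[3-4] = -1327.0830 N (compression)
  F[3-5] = -756.6542 N (compression)
  F[4-5] = +1346.0906 N (tension)
  F[4-6] = +398.0284 N (tension)
  F[5-6] = -1400.2053 N (compression)
  Rx@0 = -140.4300 N
  Ry@0 = +2961.5688 N
  Ry@6 = +1342.4412 N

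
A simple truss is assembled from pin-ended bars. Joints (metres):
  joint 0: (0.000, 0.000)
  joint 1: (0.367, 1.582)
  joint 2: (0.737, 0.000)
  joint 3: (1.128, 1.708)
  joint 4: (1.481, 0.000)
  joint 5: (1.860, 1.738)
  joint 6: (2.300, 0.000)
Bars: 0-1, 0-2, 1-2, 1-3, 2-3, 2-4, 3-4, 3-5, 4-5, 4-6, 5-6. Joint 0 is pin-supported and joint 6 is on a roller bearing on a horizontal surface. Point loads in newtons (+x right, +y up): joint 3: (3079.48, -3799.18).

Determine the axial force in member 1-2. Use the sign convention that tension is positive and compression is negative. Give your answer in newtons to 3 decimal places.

N=7 nodes, M=11 members, R=3 reactions → 2N=14, M+R=14
member 0 (0-1): L=1.6240, (cx,cy)=(0.2260,0.9741)
member 1 (0-2): L=0.7370, (cx,cy)=(1.0000,0.0000)
member 2 (1-2): L=1.6247, (cx,cy)=(0.2277,-0.9737)
member 3 (1-3): L=0.7714, (cx,cy)=(0.9866,0.1633)
member 4 (2-3): L=1.7522, (cx,cy)=(0.2232,0.9748)
member 5 (2-4): L=0.7440, (cx,cy)=(1.0000,0.0000)
member 6 (3-4): L=1.7441, (cx,cy)=(0.2024,-0.9793)
member 7 (3-5): L=0.7326, (cx,cy)=(0.9992,0.0409)
member 8 (4-5): L=1.7788, (cx,cy)=(0.2131,0.9770)
member 9 (4-6): L=0.8190, (cx,cy)=(1.0000,0.0000)
member 10 (5-6): L=1.7928, (cx,cy)=(0.2454,-0.9694)
solve A·x = −loads:
  F[0-1] = +360.2376 N (tension)
  F[0-2] = +2998.0722 N (tension)
  F[1-2] = -333.6266 N (compression)
  F[1-3] = +159.5291 N (tension)
  F[2-3] = +333.2635 N (tension)
  F[2-4] = +2847.7258 N (tension)
  F[3-4] = -4320.3880 N (compression)
  F[3-5] = -1974.9485 N (compression)
  F[4-5] = +4330.4009 N (tension)
  F[4-6] = +1050.6579 N (tension)
  F[5-6] = -4281.0280 N (compression)
  Rx@0 = -3079.4800 N
  Ry@0 = -350.9186 N
  Ry@6 = +4150.0986 N

-333.627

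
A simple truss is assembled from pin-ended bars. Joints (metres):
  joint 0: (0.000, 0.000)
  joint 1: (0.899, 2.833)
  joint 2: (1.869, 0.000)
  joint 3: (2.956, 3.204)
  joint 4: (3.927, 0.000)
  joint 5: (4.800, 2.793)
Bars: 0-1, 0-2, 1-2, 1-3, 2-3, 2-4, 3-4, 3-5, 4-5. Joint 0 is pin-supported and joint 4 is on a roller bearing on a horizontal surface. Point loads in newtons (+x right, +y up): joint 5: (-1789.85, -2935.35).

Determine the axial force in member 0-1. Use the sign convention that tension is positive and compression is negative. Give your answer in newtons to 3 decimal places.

N=6 nodes, M=9 members, R=3 reactions → 2N=12, M+R=12
member 0 (0-1): L=2.9722, (cx,cy)=(0.3025,0.9532)
member 1 (0-2): L=1.8690, (cx,cy)=(1.0000,0.0000)
member 2 (1-2): L=2.9945, (cx,cy)=(0.3239,-0.9461)
member 3 (1-3): L=2.0902, (cx,cy)=(0.9841,0.1775)
member 4 (2-3): L=3.3834, (cx,cy)=(0.3213,0.9470)
member 5 (2-4): L=2.0580, (cx,cy)=(1.0000,0.0000)
member 6 (3-4): L=3.3479, (cx,cy)=(0.2900,-0.9570)
member 7 (3-5): L=1.8892, (cx,cy)=(0.9760,-0.2175)
member 8 (4-5): L=2.9263, (cx,cy)=(0.2983,0.9545)
solve A·x = −loads:
  F[0-1] = -650.9358 N (compression)
  F[0-2] = -1592.9630 N (compression)
  F[1-2] = +582.3121 N (tension)
  F[1-3] = -391.7364 N (compression)
  F[2-3] = -581.7559 N (compression)
  F[2-4] = -1217.4288 N (compression)
  F[3-4] = +838.2480 N (tension)
  F[3-5] = -835.5518 N (compression)
  F[4-5] = -3265.8425 N (compression)
  Rx@0 = +1789.8500 N
  Ry@0 = +620.4458 N
  Ry@4 = +2314.9042 N

-650.936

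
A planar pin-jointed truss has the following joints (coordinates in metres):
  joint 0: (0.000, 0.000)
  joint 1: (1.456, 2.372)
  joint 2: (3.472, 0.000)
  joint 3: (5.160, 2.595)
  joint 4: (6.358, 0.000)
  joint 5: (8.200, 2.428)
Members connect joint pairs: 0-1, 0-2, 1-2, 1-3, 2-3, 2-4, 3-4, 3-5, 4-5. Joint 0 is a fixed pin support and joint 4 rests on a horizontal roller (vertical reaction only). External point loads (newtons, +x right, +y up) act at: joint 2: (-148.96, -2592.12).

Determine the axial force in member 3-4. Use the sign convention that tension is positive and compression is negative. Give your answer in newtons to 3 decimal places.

N=6 nodes, M=9 members, R=3 reactions → 2N=12, M+R=12
member 0 (0-1): L=2.7832, (cx,cy)=(0.5231,0.8522)
member 1 (0-2): L=3.4720, (cx,cy)=(1.0000,0.0000)
member 2 (1-2): L=3.1130, (cx,cy)=(0.6476,-0.7620)
member 3 (1-3): L=3.7107, (cx,cy)=(0.9982,0.0601)
member 4 (2-3): L=3.0957, (cx,cy)=(0.5453,0.8383)
member 5 (2-4): L=2.8860, (cx,cy)=(1.0000,0.0000)
member 6 (3-4): L=2.8582, (cx,cy)=(0.4191,-0.9079)
member 7 (3-5): L=3.0446, (cx,cy)=(0.9985,-0.0549)
member 8 (4-5): L=3.0476, (cx,cy)=(0.6044,0.7967)
solve A·x = −loads:
  F[0-1] = -1380.5875 N (compression)
  F[0-2] = +573.2734 N (tension)
  F[1-2] = +1414.7056 N (tension)
  F[1-3] = -1641.3792 N (compression)
  F[2-3] = +1806.3095 N (tension)
  F[2-4] = +653.4822 N (tension)
  F[3-4] = -1559.0767 N (compression)
  F[3-5] = -0.0000 N (compression)
  F[4-5] = +0.0000 N (tension)
  Rx@0 = +148.9600 N
  Ry@0 = +1176.6056 N
  Ry@4 = +1415.5144 N

-1559.077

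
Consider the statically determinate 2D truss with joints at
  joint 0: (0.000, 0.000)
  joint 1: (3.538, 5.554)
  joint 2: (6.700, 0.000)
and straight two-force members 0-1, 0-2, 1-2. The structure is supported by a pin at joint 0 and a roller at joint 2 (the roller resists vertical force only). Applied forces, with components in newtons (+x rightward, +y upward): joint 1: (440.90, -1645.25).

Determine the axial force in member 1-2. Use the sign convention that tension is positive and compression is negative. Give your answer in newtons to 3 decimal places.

N=3 nodes, M=3 members, R=3 reactions → 2N=6, M+R=6
member 0 (0-1): L=6.5852, (cx,cy)=(0.5373,0.8434)
member 1 (0-2): L=6.7000, (cx,cy)=(1.0000,0.0000)
member 2 (1-2): L=6.3910, (cx,cy)=(0.4948,-0.8690)
solve A·x = −loads:
  F[0-1] = -487.2752 N (compression)
  F[0-2] = +702.6976 N (tension)
  F[1-2] = -1420.2896 N (compression)
  Rx@0 = -440.9000 N
  Ry@0 = +410.9734 N
  Ry@2 = +1234.2766 N

-1420.290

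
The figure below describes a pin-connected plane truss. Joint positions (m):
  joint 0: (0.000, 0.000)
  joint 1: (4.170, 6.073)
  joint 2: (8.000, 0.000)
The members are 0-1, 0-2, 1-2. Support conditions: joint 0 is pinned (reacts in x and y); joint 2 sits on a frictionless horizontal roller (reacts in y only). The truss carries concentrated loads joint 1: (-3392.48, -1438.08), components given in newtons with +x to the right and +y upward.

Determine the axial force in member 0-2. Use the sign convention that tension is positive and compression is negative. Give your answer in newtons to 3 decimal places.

N=3 nodes, M=3 members, R=3 reactions → 2N=6, M+R=6
member 0 (0-1): L=7.3668, (cx,cy)=(0.5661,0.8244)
member 1 (0-2): L=8.0000, (cx,cy)=(1.0000,0.0000)
member 2 (1-2): L=7.1798, (cx,cy)=(0.5334,-0.8458)
solve A·x = −loads:
  F[0-1] = -3959.1386 N (compression)
  F[0-2] = -1151.4073 N (compression)
  F[1-2] = +2158.4675 N (tension)
  Rx@0 = +3392.4800 N
  Ry@0 = +3263.7972 N
  Ry@2 = -1825.7172 N

-1151.407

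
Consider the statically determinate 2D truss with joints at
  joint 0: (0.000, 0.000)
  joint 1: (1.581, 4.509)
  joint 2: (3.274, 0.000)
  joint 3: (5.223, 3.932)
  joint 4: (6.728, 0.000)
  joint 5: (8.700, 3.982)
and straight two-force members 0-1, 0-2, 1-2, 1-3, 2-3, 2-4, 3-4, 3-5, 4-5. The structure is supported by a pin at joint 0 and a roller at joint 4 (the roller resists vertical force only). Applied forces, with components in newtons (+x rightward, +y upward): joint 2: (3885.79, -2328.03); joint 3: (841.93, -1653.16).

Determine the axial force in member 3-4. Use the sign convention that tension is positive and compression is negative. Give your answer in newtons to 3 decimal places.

-3114.035

N=6 nodes, M=9 members, R=3 reactions → 2N=12, M+R=12
member 0 (0-1): L=4.7781, (cx,cy)=(0.3309,0.9437)
member 1 (0-2): L=3.2740, (cx,cy)=(1.0000,0.0000)
member 2 (1-2): L=4.8164, (cx,cy)=(0.3515,-0.9362)
member 3 (1-3): L=3.6874, (cx,cy)=(0.9877,-0.1565)
member 4 (2-3): L=4.3885, (cx,cy)=(0.4441,0.8960)
member 5 (2-4): L=3.4540, (cx,cy)=(1.0000,0.0000)
member 6 (3-4): L=4.2102, (cx,cy)=(0.3575,-0.9339)
member 7 (3-5): L=3.4774, (cx,cy)=(0.9999,0.0144)
member 8 (4-5): L=4.4435, (cx,cy)=(0.4438,0.8961)
solve A·x = −loads:
  F[0-1] = -1136.9542 N (compression)
  F[0-2] = +5103.9174 N (tension)
  F[1-2] = +1286.2237 N (tension)
  F[1-3] = -838.6491 N (compression)
  F[2-3] = +1254.3793 N (tension)
  F[2-4] = +1113.1633 N (tension)
  F[3-4] = -3114.0348 N (compression)
  F[3-5] = +0.0000 N (tension)
  F[4-5] = -0.0000 N (compression)
  Rx@0 = -4727.7200 N
  Ry@0 = +1072.9121 N
  Ry@4 = +2908.2779 N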